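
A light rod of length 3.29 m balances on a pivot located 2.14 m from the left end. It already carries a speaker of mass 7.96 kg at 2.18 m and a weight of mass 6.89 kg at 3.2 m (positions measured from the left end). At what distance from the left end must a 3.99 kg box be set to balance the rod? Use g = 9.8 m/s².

Take moments about the pivot (at 2.14 m from the left end).
Speaker: 7.96 × 9.8 = 78.01 N down at 2.18 m → arm 0.04 m, τ = 78.01 × 0.04 = 3.12 N·m clockwise.
Weight: 6.89 × 9.8 = 67.52 N down at 3.2 m → arm 1.06 m, τ = 67.52 × 1.06 = 71.57 N·m clockwise.
Net moment of existing loads = 74.69 N·m clockwise.
The box weighs 3.99 × 9.8 = 39.1 N and must supply an equal counterclockwise moment, so its lever arm about the pivot is 74.69 / 39.1 = 1.91 m.
That puts it at 2.14 − 1.91 = 0.23 m from the left end.

x ≈ 0.23 m from the left end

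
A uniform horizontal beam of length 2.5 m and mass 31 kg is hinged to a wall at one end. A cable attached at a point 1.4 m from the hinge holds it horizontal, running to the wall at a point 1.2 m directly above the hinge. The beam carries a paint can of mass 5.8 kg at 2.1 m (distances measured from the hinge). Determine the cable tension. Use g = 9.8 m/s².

Sum moments about the hinge (the unknown hinge reaction has zero arm there).
Beam weight: 31 × 9.8 = 303.8 N down at 1.25 m → arm 1.25 m, τ = 303.8 × 1.25 = 379.8 N·m clockwise.
Paint can: 5.8 × 9.8 = 56.84 N down at 2.1 m → arm 2.1 m, τ = 56.84 × 2.1 = 119.4 N·m clockwise.
Total clockwise load moment = 499.2 N·m.
The cable tension T acts at 1.4 m; only its component perpendicular to the beam, T sinθ, produces torque. sinθ = h/√(h²+d²) = 1.2/√(1.2²+1.4²) = 0.6508.
Setting net torque to zero: T × 1.4 × 0.6508 = 499.2 → T = 499.2 / 0.9111 = 548 N.

T ≈ 548 N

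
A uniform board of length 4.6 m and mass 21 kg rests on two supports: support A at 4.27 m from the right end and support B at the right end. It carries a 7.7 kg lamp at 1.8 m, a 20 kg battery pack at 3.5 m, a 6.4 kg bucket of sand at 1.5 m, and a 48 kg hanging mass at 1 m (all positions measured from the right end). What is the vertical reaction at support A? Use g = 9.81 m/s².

About support B:
Beam weight: 21 × 9.81 = 206 N down at 2.3 m → arm 2.3 m, τ = 206 × 2.3 = 473.8 N·m counterclockwise.
Lamp: 7.7 × 9.81 = 75.54 N down at 1.8 m → arm 1.8 m, τ = 75.54 × 1.8 = 136 N·m counterclockwise.
Battery pack: 20 × 9.81 = 196.2 N down at 3.5 m → arm 3.5 m, τ = 196.2 × 3.5 = 686.7 N·m counterclockwise.
Bucket of sand: 6.4 × 9.81 = 62.78 N down at 1.5 m → arm 1.5 m, τ = 62.78 × 1.5 = 94.17 N·m counterclockwise.
Hanging mass: 48 × 9.81 = 470.9 N down at 1 m → arm 1 m, τ = 470.9 × 1 = 470.9 N·m counterclockwise.
Net load moment about support B = 1862 N·m counterclockwise.
Reaction R at support A is upward at 4.27 m, arm 4.27 m → moment R × 4.27 clockwise.
Balancing moments: R × 4.27 = 1862, giving R = 436 N.

R_A ≈ 436 N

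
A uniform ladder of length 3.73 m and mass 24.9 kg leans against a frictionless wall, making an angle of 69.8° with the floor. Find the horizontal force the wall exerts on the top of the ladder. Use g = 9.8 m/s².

Choose the foot of the ladder as the axis so the floor normal and friction both act there and drop out.
Ladder weight 24.9×9.8 = 244 N acts at 1.865 m along the ladder; its horizontal arm is 1.865·cos69.8° = 0.644 m → τ = 157.1 N·m clockwise.
Wall normal N acts horizontally at the top; its moment arm is the height L sinθ = 3.73·sin69.8° = 3.501 m, counterclockwise.
Setting net torque to zero: N × 3.501 = 157.1 → N = 44.9 N.

N_wall ≈ 44.9 N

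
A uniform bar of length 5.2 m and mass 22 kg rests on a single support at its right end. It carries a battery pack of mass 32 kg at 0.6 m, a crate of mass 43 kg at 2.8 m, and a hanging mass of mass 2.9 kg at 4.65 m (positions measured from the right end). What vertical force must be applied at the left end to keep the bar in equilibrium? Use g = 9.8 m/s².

F ≈ 396 N

Choose the right end as the axis so the unknown pivot reaction has zero arm there.
Beam weight: 22 × 9.8 = 215.6 N down at 2.6 m → arm 2.6 m, τ = 215.6 × 2.6 = 560.6 N·m counterclockwise.
Battery pack: 32 × 9.8 = 313.6 N down at 0.6 m → arm 0.6 m, τ = 313.6 × 0.6 = 188.2 N·m counterclockwise.
Crate: 43 × 9.8 = 421.4 N down at 2.8 m → arm 2.8 m, τ = 421.4 × 2.8 = 1180 N·m counterclockwise.
Hanging mass: 2.9 × 9.8 = 28.42 N down at 4.65 m → arm 4.65 m, τ = 28.42 × 4.65 = 132.2 N·m counterclockwise.
Net moment of the loads = 2061 N·m counterclockwise.
The upward force F acts at the left end, arm 5.2 m, giving F × 5.2 clockwise.
Setting net torque to zero: F × 5.2 = 2061 → F = 2061 / 5.2 = 396 N.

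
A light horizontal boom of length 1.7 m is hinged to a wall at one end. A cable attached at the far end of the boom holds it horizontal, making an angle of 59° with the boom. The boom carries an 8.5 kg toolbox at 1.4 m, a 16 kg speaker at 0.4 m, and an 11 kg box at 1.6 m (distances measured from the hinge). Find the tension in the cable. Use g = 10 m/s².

T ≈ 246 N

Choose the hinge as the axis so the unknown hinge reaction has zero arm there.
Toolbox: 8.5 × 10 = 85 N down at 1.4 m → arm 1.4 m, τ = 85 × 1.4 = 119 N·m clockwise.
Speaker: 16 × 10 = 160 N down at 0.4 m → arm 0.4 m, τ = 160 × 0.4 = 64 N·m clockwise.
Box: 11 × 10 = 110 N down at 1.6 m → arm 1.6 m, τ = 110 × 1.6 = 176 N·m clockwise.
Total clockwise load moment = 359 N·m.
The cable tension T acts at 1.7 m; only its component perpendicular to the boom, T sinθ, produces torque. sin 59° = 0.8572.
For rotational equilibrium, T × 1.7 × 0.8572 = 359, so T = 359 / 1.457 = 246 N.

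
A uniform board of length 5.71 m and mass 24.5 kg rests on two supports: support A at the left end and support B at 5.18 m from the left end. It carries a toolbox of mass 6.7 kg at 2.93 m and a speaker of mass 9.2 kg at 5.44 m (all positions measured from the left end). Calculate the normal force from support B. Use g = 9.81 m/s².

Take moments about support A.
Beam weight: 24.5 × 9.81 = 240.3 N down at 2.855 m → arm 2.855 m, τ = 240.3 × 2.855 = 686.1 N·m clockwise.
Toolbox: 6.7 × 9.81 = 65.73 N down at 2.93 m → arm 2.93 m, τ = 65.73 × 2.93 = 192.6 N·m clockwise.
Speaker: 9.2 × 9.81 = 90.25 N down at 5.44 m → arm 5.44 m, τ = 90.25 × 5.44 = 491 N·m clockwise.
Net load moment about support A = 1370 N·m clockwise.
Reaction R at support B is upward at 5.18 m, arm 5.18 m → moment R × 5.18 counterclockwise.
For rotational equilibrium, R × 5.18 = 1370, so R = 264 N.

R_B ≈ 264 N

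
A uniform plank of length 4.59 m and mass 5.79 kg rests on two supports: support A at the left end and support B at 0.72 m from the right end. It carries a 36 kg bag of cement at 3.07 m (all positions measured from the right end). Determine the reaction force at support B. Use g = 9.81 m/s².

R_B ≈ 172 N

About support A:
Beam weight: 5.79 × 9.81 = 56.8 N down at 2.295 m → arm 2.295 m, τ = 56.8 × 2.295 = 130.4 N·m clockwise.
Bag of cement: 36 × 9.81 = 353.2 N down at 3.07 m → arm 1.52 m, τ = 353.2 × 1.52 = 536.9 N·m clockwise.
Net load moment about support A = 667.3 N·m clockwise.
Reaction R at support B is upward at 0.72 m, arm 3.87 m → moment R × 3.87 counterclockwise.
Στ = 0 ⇒ R × 3.87 = 667.3 ⇒ R = 172 N.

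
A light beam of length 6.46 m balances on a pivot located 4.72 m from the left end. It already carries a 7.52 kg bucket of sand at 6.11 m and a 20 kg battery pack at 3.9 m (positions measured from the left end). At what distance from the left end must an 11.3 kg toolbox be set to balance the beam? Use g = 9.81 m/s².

Sum moments about the pivot (at 4.72 m from the left end) (the support reaction has zero arm there).
Bucket of sand: 7.52 × 9.81 = 73.77 N down at 6.11 m → arm 1.39 m, τ = 73.77 × 1.39 = 102.5 N·m clockwise.
Battery pack: 20 × 9.81 = 196.2 N down at 3.9 m → arm 0.82 m, τ = 196.2 × 0.82 = 160.9 N·m counterclockwise.
Net moment of existing loads = 58.4 N·m counterclockwise.
The toolbox weighs 11.3 × 9.81 = 110.9 N and must supply an equal clockwise moment, so its lever arm about the pivot is 58.4 / 110.9 = 0.527 m.
That puts it at 4.72 + 0.527 = 5.25 m from the left end.

x ≈ 5.25 m from the left end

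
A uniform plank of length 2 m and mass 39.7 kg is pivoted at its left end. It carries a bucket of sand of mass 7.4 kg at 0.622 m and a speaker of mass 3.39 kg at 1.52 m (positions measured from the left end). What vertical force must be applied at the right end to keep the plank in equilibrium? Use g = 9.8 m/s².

Taking torques about the left end:
Beam weight: 39.7 × 9.8 = 389.1 N down at 1 m → arm 1 m, τ = 389.1 × 1 = 389.1 N·m clockwise.
Bucket of sand: 7.4 × 9.8 = 72.52 N down at 0.622 m → arm 0.622 m, τ = 72.52 × 0.622 = 45.11 N·m clockwise.
Speaker: 3.39 × 9.8 = 33.22 N down at 1.52 m → arm 1.52 m, τ = 33.22 × 1.52 = 50.49 N·m clockwise.
Net moment of the loads = 484.7 N·m clockwise.
The upward force F acts at the right end, arm 2 m, giving F × 2 counterclockwise.
Setting net torque to zero: F × 2 = 484.7 → F = 484.7 / 2 = 242 N.

F ≈ 242 N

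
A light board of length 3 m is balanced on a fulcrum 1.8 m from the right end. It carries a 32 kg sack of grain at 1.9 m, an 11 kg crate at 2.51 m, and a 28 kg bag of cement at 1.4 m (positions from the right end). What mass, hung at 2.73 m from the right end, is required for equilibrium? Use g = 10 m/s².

Taking torques about the fulcrum (at 1.8 m from the right end):
Sack of grain: 32 × 10 = 320 N down at 1.9 m → arm 0.1 m, τ = 320 × 0.1 = 32 N·m counterclockwise.
Crate: 11 × 10 = 110 N down at 2.51 m → arm 0.71 m, τ = 110 × 0.71 = 78.1 N·m counterclockwise.
Bag of cement: 28 × 10 = 280 N down at 1.4 m → arm 0.4 m, τ = 280 × 0.4 = 112 N·m clockwise.
Net moment of known loads = 1.9 N·m clockwise.
An unknown mass m at 2.73 m has arm 0.93 m; its moment is m·g·0.93 counterclockwise.
For rotational equilibrium, m × 10 × 0.93 = 1.9, so m = 1.9 / (10 × 0.93) = 0.204 kg.

m ≈ 0.204 kg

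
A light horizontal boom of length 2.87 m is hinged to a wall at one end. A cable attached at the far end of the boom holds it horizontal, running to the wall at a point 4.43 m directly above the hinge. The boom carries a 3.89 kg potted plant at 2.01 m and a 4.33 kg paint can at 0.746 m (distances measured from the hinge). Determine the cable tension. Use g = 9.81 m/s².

Taking torques about the hinge:
Potted plant: 3.89 × 9.81 = 38.16 N down at 2.01 m → arm 2.01 m, τ = 38.16 × 2.01 = 76.7 N·m clockwise.
Paint can: 4.33 × 9.81 = 42.48 N down at 0.746 m → arm 0.746 m, τ = 42.48 × 0.746 = 31.69 N·m clockwise.
Total clockwise load moment = 108.4 N·m.
The cable tension T acts at 2.87 m; only its component perpendicular to the boom, T sinθ, produces torque. sinθ = h/√(h²+d²) = 4.43/√(4.43²+2.87²) = 0.8393.
Στ = 0 ⇒ T × 2.87 × 0.8393 = 108.4 ⇒ T = 108.4 / 2.409 = 45 N.

T ≈ 45 N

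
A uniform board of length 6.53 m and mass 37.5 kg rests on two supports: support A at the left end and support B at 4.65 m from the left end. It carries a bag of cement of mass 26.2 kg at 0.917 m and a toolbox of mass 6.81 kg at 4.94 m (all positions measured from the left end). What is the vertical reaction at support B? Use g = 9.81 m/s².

R_B ≈ 380 N

Choose support A as the axis so its reaction then has zero moment arm.
Beam weight: 37.5 × 9.81 = 367.9 N down at 3.265 m → arm 3.265 m, τ = 367.9 × 3.265 = 1201 N·m clockwise.
Bag of cement: 26.2 × 9.81 = 257 N down at 0.917 m → arm 0.917 m, τ = 257 × 0.917 = 235.7 N·m clockwise.
Toolbox: 6.81 × 9.81 = 66.81 N down at 4.94 m → arm 4.94 m, τ = 66.81 × 4.94 = 330 N·m clockwise.
Net load moment about support A = 1767 N·m clockwise.
Reaction R at support B is upward at 4.65 m, arm 4.65 m → moment R × 4.65 counterclockwise.
For rotational equilibrium, R × 4.65 = 1767, so R = 380 N.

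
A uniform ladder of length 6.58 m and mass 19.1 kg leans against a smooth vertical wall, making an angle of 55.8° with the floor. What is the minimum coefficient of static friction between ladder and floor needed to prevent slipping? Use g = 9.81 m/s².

Take moments about the foot of the ladder.
Ladder weight 19.1×9.81 = 187.4 N acts at 3.29 m along the ladder; its horizontal arm is 3.29·cos55.8° = 1.849 m → τ = 346.5 N·m clockwise.
Wall normal N acts horizontally at the top; its moment arm is the height L sinθ = 6.58·sin55.8° = 5.442 m, counterclockwise.
Setting net torque to zero: N × 5.442 = 346.5 → N = 63.67 N.
ΣFx = 0 ⇒ f = N_wall = 63.67 N. ΣFy = 0 ⇒ N_floor = 187.4 N.
μ_min = f / N_floor = 63.67 / 187.4 = 0.34.

μ_min ≈ 0.34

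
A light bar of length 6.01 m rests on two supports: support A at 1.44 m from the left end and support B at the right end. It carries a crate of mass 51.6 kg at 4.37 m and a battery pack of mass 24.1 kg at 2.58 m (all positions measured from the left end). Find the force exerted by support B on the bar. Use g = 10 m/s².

Taking torques about support A:
Crate: 51.6 × 10 = 516 N down at 4.37 m → arm 2.93 m, τ = 516 × 2.93 = 1512 N·m clockwise.
Battery pack: 24.1 × 10 = 241 N down at 2.58 m → arm 1.14 m, τ = 241 × 1.14 = 274.7 N·m clockwise.
Net load moment about support A = 1787 N·m clockwise.
Reaction R at support B is upward at 6.01 m, arm 4.57 m → moment R × 4.57 counterclockwise.
For rotational equilibrium, R × 4.57 = 1787, so R = 391 N.

R_B ≈ 391 N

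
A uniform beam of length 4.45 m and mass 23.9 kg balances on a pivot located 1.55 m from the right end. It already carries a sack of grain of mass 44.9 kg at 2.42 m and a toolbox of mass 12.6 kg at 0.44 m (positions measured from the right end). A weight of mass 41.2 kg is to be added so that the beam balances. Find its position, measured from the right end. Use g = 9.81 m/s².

Taking torques about the pivot (at 1.55 m from the right end):
Beam weight: 23.9 × 9.81 = 234.5 N down at 2.225 m → arm 0.675 m, τ = 234.5 × 0.675 = 158.3 N·m counterclockwise.
Sack of grain: 44.9 × 9.81 = 440.5 N down at 2.42 m → arm 0.87 m, τ = 440.5 × 0.87 = 383.2 N·m counterclockwise.
Toolbox: 12.6 × 9.81 = 123.6 N down at 0.44 m → arm 1.11 m, τ = 123.6 × 1.11 = 137.2 N·m clockwise.
Net moment of existing loads = 404.3 N·m counterclockwise.
The weight weighs 41.2 × 9.81 = 404.2 N and must supply an equal clockwise moment, so its lever arm about the pivot is 404.3 / 404.2 = 1 m.
That puts it at 1.55 − 1 = 0.55 m from the right end.

x ≈ 0.55 m from the right end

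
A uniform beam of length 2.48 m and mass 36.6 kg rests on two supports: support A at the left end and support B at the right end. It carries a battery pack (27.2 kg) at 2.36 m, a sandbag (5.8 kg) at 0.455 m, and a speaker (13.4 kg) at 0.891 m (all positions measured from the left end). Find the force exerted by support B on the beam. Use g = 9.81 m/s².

Choose support A as the axis so its reaction then has zero moment arm.
Beam weight: 36.6 × 9.81 = 359 N down at 1.24 m → arm 1.24 m, τ = 359 × 1.24 = 445.2 N·m clockwise.
Battery pack: 27.2 × 9.81 = 266.8 N down at 2.36 m → arm 2.36 m, τ = 266.8 × 2.36 = 629.6 N·m clockwise.
Sandbag: 5.8 × 9.81 = 56.9 N down at 0.455 m → arm 0.455 m, τ = 56.9 × 0.455 = 25.89 N·m clockwise.
Speaker: 13.4 × 9.81 = 131.5 N down at 0.891 m → arm 0.891 m, τ = 131.5 × 0.891 = 117.2 N·m clockwise.
Net load moment about support A = 1218 N·m clockwise.
Reaction R at support B is upward at 2.48 m, arm 2.48 m → moment R × 2.48 counterclockwise.
For rotational equilibrium, R × 2.48 = 1218, so R = 491 N.

R_B ≈ 491 N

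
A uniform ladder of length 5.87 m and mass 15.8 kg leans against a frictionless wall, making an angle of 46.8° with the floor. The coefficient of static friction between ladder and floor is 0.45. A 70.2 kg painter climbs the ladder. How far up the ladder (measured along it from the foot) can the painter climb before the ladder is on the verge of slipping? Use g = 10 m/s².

Take moments about the foot of the ladder.
Ladder weight 15.8×10 = 158 N acts at 2.935 m along the ladder; its horizontal arm is 2.935·cos46.8° = 2.009 m → τ = 317.4 N·m clockwise.
Painter weight 70.2×10 = 702 N at distance d → arm d·cos46.8° → τ = 702·d·0.6845 clockwise.
Wall normal N at the top has arm L sinθ = 4.279 m counterclockwise, so Στ = 0 gives N·4.279 = 317.4 + 480.5·d.
ΣFy = 0 ⇒ N_floor = 860 N, so the maximum friction is μ_s·N_floor = 0.45×860 = 387 N. ΣFx = 0 ⇒ N_wall = f, so at the slipping point N = 387 N.
Substituting: 387×4.279 = 317.4 + 480.5·d ⇒ d = (1656 − 317.4) / 480.5 = 2.79 m.

d ≈ 2.79 m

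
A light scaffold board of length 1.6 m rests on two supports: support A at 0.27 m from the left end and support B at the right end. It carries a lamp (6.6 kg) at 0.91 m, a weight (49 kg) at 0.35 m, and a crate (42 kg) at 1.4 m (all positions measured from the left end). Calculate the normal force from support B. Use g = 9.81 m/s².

R_B ≈ 410 N

Taking torques about support A:
Lamp: 6.6 × 9.81 = 64.75 N down at 0.91 m → arm 0.64 m, τ = 64.75 × 0.64 = 41.44 N·m clockwise.
Weight: 49 × 9.81 = 480.7 N down at 0.35 m → arm 0.08 m, τ = 480.7 × 0.08 = 38.46 N·m clockwise.
Crate: 42 × 9.81 = 412 N down at 1.4 m → arm 1.13 m, τ = 412 × 1.13 = 465.6 N·m clockwise.
Net load moment about support A = 545.5 N·m clockwise.
Reaction R at support B is upward at 1.6 m, arm 1.33 m → moment R × 1.33 counterclockwise.
Setting net torque to zero: R × 1.33 = 545.5 → R = 410 N.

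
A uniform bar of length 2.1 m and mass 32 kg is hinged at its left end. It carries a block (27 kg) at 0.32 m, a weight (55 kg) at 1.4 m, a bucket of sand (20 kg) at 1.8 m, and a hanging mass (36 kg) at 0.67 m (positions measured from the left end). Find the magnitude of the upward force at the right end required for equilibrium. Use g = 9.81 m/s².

F ≈ 838 N

Sum moments about the left end (the unknown pivot reaction has zero arm there).
Beam weight: 32 × 9.81 = 313.9 N down at 1.05 m → arm 1.05 m, τ = 313.9 × 1.05 = 329.6 N·m clockwise.
Block: 27 × 9.81 = 264.9 N down at 0.32 m → arm 0.32 m, τ = 264.9 × 0.32 = 84.77 N·m clockwise.
Weight: 55 × 9.81 = 539.6 N down at 1.4 m → arm 1.4 m, τ = 539.6 × 1.4 = 755.4 N·m clockwise.
Bucket of sand: 20 × 9.81 = 196.2 N down at 1.8 m → arm 1.8 m, τ = 196.2 × 1.8 = 353.2 N·m clockwise.
Hanging mass: 36 × 9.81 = 353.2 N down at 0.67 m → arm 0.67 m, τ = 353.2 × 0.67 = 236.6 N·m clockwise.
Net moment of the loads = 1760 N·m clockwise.
The upward force F acts at the right end, arm 2.1 m, giving F × 2.1 counterclockwise.
Setting net torque to zero: F × 2.1 = 1760 → F = 1760 / 2.1 = 838 N.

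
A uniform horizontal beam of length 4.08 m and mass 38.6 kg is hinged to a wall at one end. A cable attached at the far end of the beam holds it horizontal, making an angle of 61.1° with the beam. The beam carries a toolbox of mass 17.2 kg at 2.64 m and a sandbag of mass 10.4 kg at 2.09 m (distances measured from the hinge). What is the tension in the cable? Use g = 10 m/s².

Taking torques about the hinge:
Beam weight: 38.6 × 10 = 386 N down at 2.04 m → arm 2.04 m, τ = 386 × 2.04 = 787.4 N·m clockwise.
Toolbox: 17.2 × 10 = 172 N down at 2.64 m → arm 2.64 m, τ = 172 × 2.64 = 454.1 N·m clockwise.
Sandbag: 10.4 × 10 = 104 N down at 2.09 m → arm 2.09 m, τ = 104 × 2.09 = 217.4 N·m clockwise.
Total clockwise load moment = 1459 N·m.
The cable tension T acts at 4.08 m; only its component perpendicular to the beam, T sinθ, produces torque. sin 61.1° = 0.8755.
Setting net torque to zero: T × 4.08 × 0.8755 = 1459 → T = 1459 / 3.572 = 408 N.

T ≈ 408 N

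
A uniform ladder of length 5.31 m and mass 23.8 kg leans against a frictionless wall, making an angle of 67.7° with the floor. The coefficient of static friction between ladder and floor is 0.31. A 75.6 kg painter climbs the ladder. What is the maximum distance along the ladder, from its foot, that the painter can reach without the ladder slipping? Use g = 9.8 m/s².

About the foot of the ladder:
Ladder weight 23.8×9.8 = 233.2 N acts at 2.655 m along the ladder; its horizontal arm is 2.655·cos67.7° = 1.007 m → τ = 234.8 N·m clockwise.
Painter weight 75.6×9.8 = 740.9 N at distance d → arm d·cos67.7° → τ = 740.9·d·0.3795 clockwise.
Wall normal N at the top has arm L sinθ = 4.913 m counterclockwise, so Στ = 0 gives N·4.913 = 234.8 + 281.2·d.
ΣFy = 0 ⇒ N_floor = 974.1 N, so the maximum friction is μ_s·N_floor = 0.31×974.1 = 302 N. ΣFx = 0 ⇒ N_wall = f, so at the slipping point N = 302 N.
Substituting: 302×4.913 = 234.8 + 281.2·d ⇒ d = (1484 − 234.8) / 281.2 = 4.44 m.

d ≈ 4.44 m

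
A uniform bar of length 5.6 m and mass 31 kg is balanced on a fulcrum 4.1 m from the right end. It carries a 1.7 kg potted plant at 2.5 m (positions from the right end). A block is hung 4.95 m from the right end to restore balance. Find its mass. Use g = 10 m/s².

m ≈ 50.6 kg

About the fulcrum (at 4.1 m from the right end):
Beam weight: 31 × 10 = 310 N down at 2.8 m → arm 1.3 m, τ = 310 × 1.3 = 403 N·m clockwise.
Potted plant: 1.7 × 10 = 17 N down at 2.5 m → arm 1.6 m, τ = 17 × 1.6 = 27.2 N·m clockwise.
Net moment of known loads = 430.2 N·m clockwise.
An unknown mass m at 4.95 m has arm 0.85 m; its moment is m·g·0.85 counterclockwise.
For rotational equilibrium, m × 10 × 0.85 = 430.2, so m = 430.2 / (10 × 0.85) = 50.6 kg.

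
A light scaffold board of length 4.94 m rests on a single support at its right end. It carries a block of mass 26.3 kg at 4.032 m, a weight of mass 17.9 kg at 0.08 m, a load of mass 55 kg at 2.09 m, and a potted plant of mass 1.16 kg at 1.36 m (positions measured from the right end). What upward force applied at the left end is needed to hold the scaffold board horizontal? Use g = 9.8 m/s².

F ≈ 444 N

Take moments about the right end.
Block: 26.3 × 9.8 = 257.7 N down at 4.032 m → arm 4.032 m, τ = 257.7 × 4.032 = 1039 N·m counterclockwise.
Weight: 17.9 × 9.8 = 175.4 N down at 0.08 m → arm 0.08 m, τ = 175.4 × 0.08 = 14.03 N·m counterclockwise.
Load: 55 × 9.8 = 539 N down at 2.09 m → arm 2.09 m, τ = 539 × 2.09 = 1127 N·m counterclockwise.
Potted plant: 1.16 × 9.8 = 11.37 N down at 1.36 m → arm 1.36 m, τ = 11.37 × 1.36 = 15.46 N·m counterclockwise.
Net moment of the loads = 2195 N·m counterclockwise.
The upward force F acts at the left end, arm 4.94 m, giving F × 4.94 clockwise.
Setting net torque to zero: F × 4.94 = 2195 → F = 2195 / 4.94 = 444 N.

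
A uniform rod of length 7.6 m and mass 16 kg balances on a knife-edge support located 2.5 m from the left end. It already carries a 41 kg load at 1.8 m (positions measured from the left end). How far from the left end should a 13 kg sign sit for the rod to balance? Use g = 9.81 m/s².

x ≈ 3.11 m from the left end

Take moments about the knife-edge support (at 2.5 m from the left end).
Beam weight: 16 × 9.81 = 157 N down at 3.8 m → arm 1.3 m, τ = 157 × 1.3 = 204.1 N·m clockwise.
Load: 41 × 9.81 = 402.2 N down at 1.8 m → arm 0.7 m, τ = 402.2 × 0.7 = 281.5 N·m counterclockwise.
Net moment of existing loads = 77.4 N·m counterclockwise.
The sign weighs 13 × 9.81 = 127.5 N and must supply an equal clockwise moment, so its lever arm about the knife-edge support is 77.4 / 127.5 = 0.607 m.
That puts it at 2.5 + 0.607 = 3.11 m from the left end.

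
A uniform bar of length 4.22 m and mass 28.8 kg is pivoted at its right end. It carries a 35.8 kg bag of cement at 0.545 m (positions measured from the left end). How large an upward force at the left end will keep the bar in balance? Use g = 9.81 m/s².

F ≈ 447 N

About the right end:
Beam weight: 28.8 × 9.81 = 282.5 N down at 2.11 m → arm 2.11 m, τ = 282.5 × 2.11 = 596.1 N·m counterclockwise.
Bag of cement: 35.8 × 9.81 = 351.2 N down at 0.545 m → arm 3.675 m, τ = 351.2 × 3.675 = 1291 N·m counterclockwise.
Net moment of the loads = 1887 N·m counterclockwise.
The upward force F acts at the left end, arm 4.22 m, giving F × 4.22 clockwise.
For rotational equilibrium, F × 4.22 = 1887, so F = 1887 / 4.22 = 447 N.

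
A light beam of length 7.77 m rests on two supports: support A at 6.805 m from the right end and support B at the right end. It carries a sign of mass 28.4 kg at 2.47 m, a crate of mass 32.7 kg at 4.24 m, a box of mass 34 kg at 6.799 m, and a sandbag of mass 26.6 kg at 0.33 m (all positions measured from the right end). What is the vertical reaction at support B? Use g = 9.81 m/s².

R_B ≈ 547 N

Taking torques about support A:
Sign: 28.4 × 9.81 = 278.6 N down at 2.47 m → arm 4.335 m, τ = 278.6 × 4.335 = 1208 N·m clockwise.
Crate: 32.7 × 9.81 = 320.8 N down at 4.24 m → arm 2.565 m, τ = 320.8 × 2.565 = 822.9 N·m clockwise.
Box: 34 × 9.81 = 333.5 N down at 6.799 m → arm 0.006 m, τ = 333.5 × 0.006 = 2.001 N·m clockwise.
Sandbag: 26.6 × 9.81 = 260.9 N down at 0.33 m → arm 6.475 m, τ = 260.9 × 6.475 = 1689 N·m clockwise.
Net load moment about support A = 3722 N·m clockwise.
Reaction R at support B is upward at 0 m, arm 6.805 m → moment R × 6.805 counterclockwise.
Setting net torque to zero: R × 6.805 = 3722 → R = 547 N.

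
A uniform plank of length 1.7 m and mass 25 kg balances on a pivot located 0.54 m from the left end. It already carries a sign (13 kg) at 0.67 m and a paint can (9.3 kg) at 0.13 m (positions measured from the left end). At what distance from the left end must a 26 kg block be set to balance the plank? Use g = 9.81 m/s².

Taking torques about the pivot (at 0.54 m from the left end):
Beam weight: 25 × 9.81 = 245.2 N down at 0.85 m → arm 0.31 m, τ = 245.2 × 0.31 = 76.01 N·m clockwise.
Sign: 13 × 9.81 = 127.5 N down at 0.67 m → arm 0.13 m, τ = 127.5 × 0.13 = 16.57 N·m clockwise.
Paint can: 9.3 × 9.81 = 91.23 N down at 0.13 m → arm 0.41 m, τ = 91.23 × 0.41 = 37.4 N·m counterclockwise.
Net moment of existing loads = 55.18 N·m clockwise.
The block weighs 26 × 9.81 = 255.1 N and must supply an equal counterclockwise moment, so its lever arm about the pivot is 55.18 / 255.1 = 0.216 m.
That puts it at 0.54 − 0.216 = 0.324 m from the left end.

x ≈ 0.324 m from the left end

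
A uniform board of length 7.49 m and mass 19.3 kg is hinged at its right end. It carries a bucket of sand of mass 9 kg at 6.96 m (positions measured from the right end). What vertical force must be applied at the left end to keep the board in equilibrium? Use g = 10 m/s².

Taking torques about the right end:
Beam weight: 19.3 × 10 = 193 N down at 3.745 m → arm 3.745 m, τ = 193 × 3.745 = 722.8 N·m counterclockwise.
Bucket of sand: 9 × 10 = 90 N down at 6.96 m → arm 6.96 m, τ = 90 × 6.96 = 626.4 N·m counterclockwise.
Net moment of the loads = 1349 N·m counterclockwise.
The upward force F acts at the left end, arm 7.49 m, giving F × 7.49 clockwise.
Στ = 0 ⇒ F × 7.49 = 1349 ⇒ F = 1349 / 7.49 = 180 N.

F ≈ 180 N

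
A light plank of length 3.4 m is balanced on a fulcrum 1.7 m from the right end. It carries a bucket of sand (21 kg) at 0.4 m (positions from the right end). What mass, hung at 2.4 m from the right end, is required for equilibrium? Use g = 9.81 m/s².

m ≈ 39 kg

Choose the fulcrum (at 1.7 m from the right end) as the axis so the support reaction has zero arm there.
Bucket of sand: 21 × 9.81 = 206 N down at 0.4 m → arm 1.3 m, τ = 206 × 1.3 = 267.8 N·m clockwise.
Net moment of known loads = 267.8 N·m clockwise.
An unknown mass m at 2.4 m has arm 0.7 m; its moment is m·g·0.7 counterclockwise.
Balancing moments: m × 9.81 × 0.7 = 267.8, giving m = 267.8 / (9.81 × 0.7) = 39 kg.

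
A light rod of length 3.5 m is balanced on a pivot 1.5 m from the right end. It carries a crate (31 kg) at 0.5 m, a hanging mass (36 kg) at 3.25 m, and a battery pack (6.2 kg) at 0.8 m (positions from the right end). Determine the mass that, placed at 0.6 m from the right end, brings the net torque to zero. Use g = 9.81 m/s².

m ≈ 30.7 kg

Choose the pivot (at 1.5 m from the right end) as the axis so the support reaction has zero arm there.
Crate: 31 × 9.81 = 304.1 N down at 0.5 m → arm 1 m, τ = 304.1 × 1 = 304.1 N·m clockwise.
Hanging mass: 36 × 9.81 = 353.2 N down at 3.25 m → arm 1.75 m, τ = 353.2 × 1.75 = 618.1 N·m counterclockwise.
Battery pack: 6.2 × 9.81 = 60.82 N down at 0.8 m → arm 0.7 m, τ = 60.82 × 0.7 = 42.57 N·m clockwise.
Net moment of known loads = 271.4 N·m counterclockwise.
An unknown mass m at 0.6 m has arm 0.9 m; its moment is m·g·0.9 clockwise.
For rotational equilibrium, m × 9.81 × 0.9 = 271.4, so m = 271.4 / (9.81 × 0.9) = 30.7 kg.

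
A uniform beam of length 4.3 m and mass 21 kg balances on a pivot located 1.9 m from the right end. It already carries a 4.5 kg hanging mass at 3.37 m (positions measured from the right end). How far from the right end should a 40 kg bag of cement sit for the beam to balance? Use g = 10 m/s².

Taking torques about the pivot (at 1.9 m from the right end):
Beam weight: 21 × 10 = 210 N down at 2.15 m → arm 0.25 m, τ = 210 × 0.25 = 52.5 N·m counterclockwise.
Hanging mass: 4.5 × 10 = 45 N down at 3.37 m → arm 1.47 m, τ = 45 × 1.47 = 66.15 N·m counterclockwise.
Net moment of existing loads = 118.7 N·m counterclockwise.
The bag of cement weighs 40 × 10 = 400 N and must supply an equal clockwise moment, so its lever arm about the pivot is 118.7 / 400 = 0.297 m.
That puts it at 1.9 − 0.297 = 1.6 m from the right end.

x ≈ 1.6 m from the right end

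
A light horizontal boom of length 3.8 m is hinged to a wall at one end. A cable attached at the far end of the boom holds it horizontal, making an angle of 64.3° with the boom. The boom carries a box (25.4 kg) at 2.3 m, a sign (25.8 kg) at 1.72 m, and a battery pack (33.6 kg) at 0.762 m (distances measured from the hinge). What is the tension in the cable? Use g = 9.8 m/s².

Sum moments about the hinge (the unknown hinge reaction has zero arm there).
Box: 25.4 × 9.8 = 248.9 N down at 2.3 m → arm 2.3 m, τ = 248.9 × 2.3 = 572.5 N·m clockwise.
Sign: 25.8 × 9.8 = 252.8 N down at 1.72 m → arm 1.72 m, τ = 252.8 × 1.72 = 434.8 N·m clockwise.
Battery pack: 33.6 × 9.8 = 329.3 N down at 0.762 m → arm 0.762 m, τ = 329.3 × 0.762 = 250.9 N·m clockwise.
Total clockwise load moment = 1258 N·m.
The cable tension T acts at 3.8 m; only its component perpendicular to the boom, T sinθ, produces torque. sin 64.3° = 0.9011.
Στ = 0 ⇒ T × 3.8 × 0.9011 = 1258 ⇒ T = 1258 / 3.424 = 367 N.

T ≈ 367 N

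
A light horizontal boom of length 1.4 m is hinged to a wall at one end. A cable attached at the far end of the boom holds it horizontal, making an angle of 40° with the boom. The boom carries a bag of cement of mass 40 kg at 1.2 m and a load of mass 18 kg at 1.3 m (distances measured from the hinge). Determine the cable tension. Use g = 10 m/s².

About the hinge:
Bag of cement: 40 × 10 = 400 N down at 1.2 m → arm 1.2 m, τ = 400 × 1.2 = 480 N·m clockwise.
Load: 18 × 10 = 180 N down at 1.3 m → arm 1.3 m, τ = 180 × 1.3 = 234 N·m clockwise.
Total clockwise load moment = 714 N·m.
The cable tension T acts at 1.4 m; only its component perpendicular to the boom, T sinθ, produces torque. sin 40° = 0.6428.
Στ = 0 ⇒ T × 1.4 × 0.6428 = 714 ⇒ T = 714 / 0.8999 = 793 N.

T ≈ 793 N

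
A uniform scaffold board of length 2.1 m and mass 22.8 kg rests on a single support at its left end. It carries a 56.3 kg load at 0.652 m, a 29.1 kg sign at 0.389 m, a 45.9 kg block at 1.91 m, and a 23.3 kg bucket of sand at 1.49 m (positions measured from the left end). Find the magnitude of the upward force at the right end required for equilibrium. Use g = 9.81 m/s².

F ≈ 908 N

Taking torques about the left end:
Beam weight: 22.8 × 9.81 = 223.7 N down at 1.05 m → arm 1.05 m, τ = 223.7 × 1.05 = 234.9 N·m clockwise.
Load: 56.3 × 9.81 = 552.3 N down at 0.652 m → arm 0.652 m, τ = 552.3 × 0.652 = 360.1 N·m clockwise.
Sign: 29.1 × 9.81 = 285.5 N down at 0.389 m → arm 0.389 m, τ = 285.5 × 0.389 = 111.1 N·m clockwise.
Block: 45.9 × 9.81 = 450.3 N down at 1.91 m → arm 1.91 m, τ = 450.3 × 1.91 = 860.1 N·m clockwise.
Bucket of sand: 23.3 × 9.81 = 228.6 N down at 1.49 m → arm 1.49 m, τ = 228.6 × 1.49 = 340.6 N·m clockwise.
Net moment of the loads = 1907 N·m clockwise.
The upward force F acts at the right end, arm 2.1 m, giving F × 2.1 counterclockwise.
Balancing moments: F × 2.1 = 1907, giving F = 1907 / 2.1 = 908 N.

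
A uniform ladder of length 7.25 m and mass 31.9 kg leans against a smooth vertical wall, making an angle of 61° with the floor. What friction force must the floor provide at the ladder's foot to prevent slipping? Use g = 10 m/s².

f ≈ 88.4 N

Choose the foot of the ladder as the axis so the floor normal and friction both act there and drop out.
Ladder weight 31.9×10 = 319 N acts at 3.625 m along the ladder; its horizontal arm is 3.625·cos61° = 1.757 m → τ = 560.5 N·m clockwise.
Wall normal N acts horizontally at the top; its moment arm is the height L sinθ = 7.25·sin61° = 6.341 m, counterclockwise.
Balancing moments: N × 6.341 = 560.5, giving N = 88.4 N.
ΣFx = 0: friction at the foot balances the wall's push, so f = N_wall = 88.4 N.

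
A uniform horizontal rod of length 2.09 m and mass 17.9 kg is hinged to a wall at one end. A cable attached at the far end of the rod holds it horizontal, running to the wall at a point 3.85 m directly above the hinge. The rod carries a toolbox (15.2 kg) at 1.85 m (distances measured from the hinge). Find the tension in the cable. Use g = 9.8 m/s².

T ≈ 250 N

Choose the hinge as the axis so the unknown hinge reaction has zero arm there.
Beam weight: 17.9 × 9.8 = 175.4 N down at 1.045 m → arm 1.045 m, τ = 175.4 × 1.045 = 183.3 N·m clockwise.
Toolbox: 15.2 × 9.8 = 149 N down at 1.85 m → arm 1.85 m, τ = 149 × 1.85 = 275.7 N·m clockwise.
Total clockwise load moment = 459 N·m.
The cable tension T acts at 2.09 m; only its component perpendicular to the rod, T sinθ, produces torque. sinθ = h/√(h²+d²) = 3.85/√(3.85²+2.09²) = 0.8789.
Balancing moments: T × 2.09 × 0.8789 = 459, giving T = 459 / 1.837 = 250 N.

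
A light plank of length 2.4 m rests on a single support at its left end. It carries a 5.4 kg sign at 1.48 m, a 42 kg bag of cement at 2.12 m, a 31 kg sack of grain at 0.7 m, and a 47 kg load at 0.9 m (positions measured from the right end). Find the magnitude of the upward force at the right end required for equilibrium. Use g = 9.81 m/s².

F ≈ 572 N

About the left end:
Sign: 5.4 × 9.81 = 52.97 N down at 1.48 m → arm 0.92 m, τ = 52.97 × 0.92 = 48.73 N·m clockwise.
Bag of cement: 42 × 9.81 = 412 N down at 2.12 m → arm 0.28 m, τ = 412 × 0.28 = 115.4 N·m clockwise.
Sack of grain: 31 × 9.81 = 304.1 N down at 0.7 m → arm 1.7 m, τ = 304.1 × 1.7 = 517 N·m clockwise.
Load: 47 × 9.81 = 461.1 N down at 0.9 m → arm 1.5 m, τ = 461.1 × 1.5 = 691.7 N·m clockwise.
Net moment of the loads = 1373 N·m clockwise.
The upward force F acts at the right end, arm 2.4 m, giving F × 2.4 counterclockwise.
Setting net torque to zero: F × 2.4 = 1373 → F = 1373 / 2.4 = 572 N.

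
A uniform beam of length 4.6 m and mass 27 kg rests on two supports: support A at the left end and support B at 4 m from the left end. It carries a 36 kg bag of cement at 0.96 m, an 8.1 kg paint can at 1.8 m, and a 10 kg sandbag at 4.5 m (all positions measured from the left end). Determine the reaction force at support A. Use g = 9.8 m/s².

R_A ≈ 412 N

Sum moments about support B (its reaction then has zero moment arm).
Beam weight: 27 × 9.8 = 264.6 N down at 2.3 m → arm 1.7 m, τ = 264.6 × 1.7 = 449.8 N·m counterclockwise.
Bag of cement: 36 × 9.8 = 352.8 N down at 0.96 m → arm 3.04 m, τ = 352.8 × 3.04 = 1073 N·m counterclockwise.
Paint can: 8.1 × 9.8 = 79.38 N down at 1.8 m → arm 2.2 m, τ = 79.38 × 2.2 = 174.6 N·m counterclockwise.
Sandbag: 10 × 9.8 = 98 N down at 4.5 m → arm 0.5 m, τ = 98 × 0.5 = 49 N·m clockwise.
Net load moment about support B = 1648 N·m counterclockwise.
Reaction R at support A is upward at 0 m, arm 4 m → moment R × 4 clockwise.
For rotational equilibrium, R × 4 = 1648, so R = 412 N.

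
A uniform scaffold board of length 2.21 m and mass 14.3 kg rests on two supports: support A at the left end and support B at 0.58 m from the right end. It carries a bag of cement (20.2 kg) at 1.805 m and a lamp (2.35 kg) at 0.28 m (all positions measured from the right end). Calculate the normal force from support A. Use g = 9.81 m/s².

Choose support B as the axis so its reaction then has zero moment arm.
Beam weight: 14.3 × 9.81 = 140.3 N down at 1.105 m → arm 0.525 m, τ = 140.3 × 0.525 = 73.66 N·m counterclockwise.
Bag of cement: 20.2 × 9.81 = 198.2 N down at 1.805 m → arm 1.225 m, τ = 198.2 × 1.225 = 242.8 N·m counterclockwise.
Lamp: 2.35 × 9.81 = 23.05 N down at 0.28 m → arm 0.3 m, τ = 23.05 × 0.3 = 6.915 N·m clockwise.
Net load moment about support B = 309.5 N·m counterclockwise.
Reaction R at support A is upward at 2.21 m, arm 1.63 m → moment R × 1.63 clockwise.
Στ = 0 ⇒ R × 1.63 = 309.5 ⇒ R = 190 N.

R_A ≈ 190 N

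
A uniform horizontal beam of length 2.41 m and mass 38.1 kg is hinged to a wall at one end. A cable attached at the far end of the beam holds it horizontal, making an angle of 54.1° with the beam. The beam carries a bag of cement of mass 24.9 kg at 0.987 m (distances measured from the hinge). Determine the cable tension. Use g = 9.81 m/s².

T ≈ 354 N

Take moments about the hinge.
Beam weight: 38.1 × 9.81 = 373.8 N down at 1.205 m → arm 1.205 m, τ = 373.8 × 1.205 = 450.4 N·m clockwise.
Bag of cement: 24.9 × 9.81 = 244.3 N down at 0.987 m → arm 0.987 m, τ = 244.3 × 0.987 = 241.1 N·m clockwise.
Total clockwise load moment = 691.5 N·m.
The cable tension T acts at 2.41 m; only its component perpendicular to the beam, T sinθ, produces torque. sin 54.1° = 0.81.
Setting net torque to zero: T × 2.41 × 0.81 = 691.5 → T = 691.5 / 1.952 = 354 N.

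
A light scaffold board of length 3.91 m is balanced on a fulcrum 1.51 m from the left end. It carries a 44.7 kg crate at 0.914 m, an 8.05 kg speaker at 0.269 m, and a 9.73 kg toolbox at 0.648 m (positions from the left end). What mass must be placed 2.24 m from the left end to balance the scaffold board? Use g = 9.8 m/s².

Choose the fulcrum (at 1.51 m from the left end) as the axis so the support reaction has zero arm there.
Crate: 44.7 × 9.8 = 438.1 N down at 0.914 m → arm 0.596 m, τ = 438.1 × 0.596 = 261.1 N·m counterclockwise.
Speaker: 8.05 × 9.8 = 78.89 N down at 0.269 m → arm 1.241 m, τ = 78.89 × 1.241 = 97.9 N·m counterclockwise.
Toolbox: 9.73 × 9.8 = 95.35 N down at 0.648 m → arm 0.862 m, τ = 95.35 × 0.862 = 82.19 N·m counterclockwise.
Net moment of known loads = 441.2 N·m counterclockwise.
An unknown mass m at 2.24 m has arm 0.73 m; its moment is m·g·0.73 clockwise.
Στ = 0 ⇒ m × 9.8 × 0.73 = 441.2 ⇒ m = 441.2 / (9.8 × 0.73) = 61.7 kg.

m ≈ 61.7 kg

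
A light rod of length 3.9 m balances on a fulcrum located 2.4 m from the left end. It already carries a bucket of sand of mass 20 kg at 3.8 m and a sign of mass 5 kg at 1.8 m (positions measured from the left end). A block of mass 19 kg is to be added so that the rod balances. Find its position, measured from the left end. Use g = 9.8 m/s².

About the fulcrum (at 2.4 m from the left end):
Bucket of sand: 20 × 9.8 = 196 N down at 3.8 m → arm 1.4 m, τ = 196 × 1.4 = 274.4 N·m clockwise.
Sign: 5 × 9.8 = 49 N down at 1.8 m → arm 0.6 m, τ = 49 × 0.6 = 29.4 N·m counterclockwise.
Net moment of existing loads = 245 N·m clockwise.
The block weighs 19 × 9.8 = 186.2 N and must supply an equal counterclockwise moment, so its lever arm about the fulcrum is 245 / 186.2 = 1.32 m.
That puts it at 2.4 − 1.32 = 1.08 m from the left end.

x ≈ 1.08 m from the left end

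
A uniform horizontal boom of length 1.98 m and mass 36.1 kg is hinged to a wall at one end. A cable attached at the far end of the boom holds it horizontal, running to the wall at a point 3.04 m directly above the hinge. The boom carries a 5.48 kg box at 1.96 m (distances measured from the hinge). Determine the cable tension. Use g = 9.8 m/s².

About the hinge:
Beam weight: 36.1 × 9.8 = 353.8 N down at 0.99 m → arm 0.99 m, τ = 353.8 × 0.99 = 350.3 N·m clockwise.
Box: 5.48 × 9.8 = 53.7 N down at 1.96 m → arm 1.96 m, τ = 53.7 × 1.96 = 105.3 N·m clockwise.
Total clockwise load moment = 455.6 N·m.
The cable tension T acts at 1.98 m; only its component perpendicular to the boom, T sinθ, produces torque. sinθ = h/√(h²+d²) = 3.04/√(3.04²+1.98²) = 0.8379.
Στ = 0 ⇒ T × 1.98 × 0.8379 = 455.6 ⇒ T = 455.6 / 1.659 = 275 N.

T ≈ 275 N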